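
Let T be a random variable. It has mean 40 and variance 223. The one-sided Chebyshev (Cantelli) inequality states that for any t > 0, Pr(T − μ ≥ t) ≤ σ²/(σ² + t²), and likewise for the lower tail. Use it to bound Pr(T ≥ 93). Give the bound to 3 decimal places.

0.074

Here σ² = 223 and t = 53, so σ² + t² = 3032.
Cantelli's bound: 223/3032 = 0.0735.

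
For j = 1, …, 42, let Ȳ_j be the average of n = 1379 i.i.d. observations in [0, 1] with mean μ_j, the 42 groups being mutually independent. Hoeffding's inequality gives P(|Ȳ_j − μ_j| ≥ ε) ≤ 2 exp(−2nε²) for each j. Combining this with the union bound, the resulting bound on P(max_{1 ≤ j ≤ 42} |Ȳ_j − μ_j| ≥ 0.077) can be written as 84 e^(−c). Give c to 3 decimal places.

16.352

Union bound over the 42 events: P(max_{1 ≤ j ≤ 42} |Ȳ_j − μ_j| ≥ 0.077) ≤ 42·2·exp(−2nε²) = 84 exp(−2·1379·0.077²).
So c = 2·1379·0.077² = 16.3522.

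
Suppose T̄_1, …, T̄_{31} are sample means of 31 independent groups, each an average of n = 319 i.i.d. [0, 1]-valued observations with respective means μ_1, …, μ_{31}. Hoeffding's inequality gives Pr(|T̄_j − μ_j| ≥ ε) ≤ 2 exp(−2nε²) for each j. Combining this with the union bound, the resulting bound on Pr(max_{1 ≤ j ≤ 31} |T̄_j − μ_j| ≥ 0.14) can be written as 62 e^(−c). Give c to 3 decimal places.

Union bound over the 31 events: Pr(max_{1 ≤ j ≤ 31} |T̄_j − μ_j| ≥ 0.14) ≤ 31·2·exp(−2nε²) = 62 exp(−2·319·0.14²).
So c = 2·319·0.14² = 12.5048.

12.505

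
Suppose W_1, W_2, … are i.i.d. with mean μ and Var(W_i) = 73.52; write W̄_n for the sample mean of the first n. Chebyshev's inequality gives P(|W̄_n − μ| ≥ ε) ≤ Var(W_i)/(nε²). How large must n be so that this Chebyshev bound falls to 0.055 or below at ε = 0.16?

Require 73.52/(n·0.16²) ≤ 0.055, i.e. n ≥ 73.52/(0.055·0.16²) = 52215.909.
The smallest integer n is 52216.

52216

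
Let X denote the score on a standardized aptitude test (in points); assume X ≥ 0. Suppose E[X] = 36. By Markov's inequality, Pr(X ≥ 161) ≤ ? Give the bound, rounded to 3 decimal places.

0.224

Markov's inequality: for a non-negative random variable, Pr(X ≥ a) ≤ E[X]/a.
Here E[X] = 36 and a = 161, so the bound is 36/161 = 0.2236.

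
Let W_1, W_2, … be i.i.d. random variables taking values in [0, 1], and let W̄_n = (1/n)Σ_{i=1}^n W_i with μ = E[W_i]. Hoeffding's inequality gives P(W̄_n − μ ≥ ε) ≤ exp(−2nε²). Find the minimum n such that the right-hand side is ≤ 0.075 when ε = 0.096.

Require exp(−2nε²) ≤ 0.075, i.e. 2nε² ≥ ln(1/0.075) = 2.590267.
So n ≥ 2.590267 / (2·0.096²) = 140.531.
The smallest integer n is 141.

141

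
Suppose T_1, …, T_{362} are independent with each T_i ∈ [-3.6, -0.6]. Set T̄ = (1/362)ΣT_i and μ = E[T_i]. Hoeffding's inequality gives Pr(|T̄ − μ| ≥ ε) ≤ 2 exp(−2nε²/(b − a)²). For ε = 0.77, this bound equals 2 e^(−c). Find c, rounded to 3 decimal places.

47.696

c = 2nε²/(b − a)² = 2·362·0.77² / 3² = 47.6955.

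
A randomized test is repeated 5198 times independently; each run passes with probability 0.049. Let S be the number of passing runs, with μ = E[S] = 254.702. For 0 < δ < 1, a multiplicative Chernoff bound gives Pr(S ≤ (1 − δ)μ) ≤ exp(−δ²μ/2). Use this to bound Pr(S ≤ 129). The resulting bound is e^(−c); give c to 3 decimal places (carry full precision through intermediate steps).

31.019

Write 129 = (1 − δ)μ, so δ = 1 − 129/254.702 = 0.4935258…
Then the exponent is δ²μ/2 = (μ − 129)²/(2μ) = 31.018588.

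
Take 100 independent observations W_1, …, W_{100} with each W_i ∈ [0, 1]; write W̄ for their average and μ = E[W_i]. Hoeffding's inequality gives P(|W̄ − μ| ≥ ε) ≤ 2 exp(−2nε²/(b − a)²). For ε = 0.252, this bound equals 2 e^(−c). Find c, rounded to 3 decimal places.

12.701

c = 2nε²/(b − a)² = 2·100·0.252² / 1² = 12.7008.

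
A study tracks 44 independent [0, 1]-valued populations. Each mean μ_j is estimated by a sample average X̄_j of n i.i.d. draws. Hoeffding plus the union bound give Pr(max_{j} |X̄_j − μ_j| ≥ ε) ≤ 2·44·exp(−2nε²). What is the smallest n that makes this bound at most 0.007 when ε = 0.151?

207

Need 2·44·exp(−2nε²) ≤ 0.007, i.e. exp(−2nε²) ≤ 0.007/88.
So 2nε² ≥ ln(88/0.007) = 9.439182.
Hence n ≥ 9.439182/(2·0.151²) = 206.991.
The smallest integer n is 207.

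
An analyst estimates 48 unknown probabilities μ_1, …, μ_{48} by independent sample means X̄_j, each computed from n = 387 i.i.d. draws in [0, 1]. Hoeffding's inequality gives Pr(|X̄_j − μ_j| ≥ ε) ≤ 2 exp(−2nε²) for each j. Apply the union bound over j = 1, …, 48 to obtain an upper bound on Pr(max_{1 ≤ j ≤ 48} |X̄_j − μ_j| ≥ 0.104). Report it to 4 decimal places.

0.0222

Per-experiment Hoeffding bound: 2·exp(−2·387·0.104²) = 2·exp(−8.37158) = 0.0004627.
Union bound over 48 events: 48·0.0004627 = 0.02221.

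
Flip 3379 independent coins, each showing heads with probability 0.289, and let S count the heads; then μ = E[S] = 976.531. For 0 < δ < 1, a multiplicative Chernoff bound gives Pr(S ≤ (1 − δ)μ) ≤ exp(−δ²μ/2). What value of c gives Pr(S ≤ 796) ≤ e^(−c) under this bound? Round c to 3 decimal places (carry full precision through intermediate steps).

Write 796 = (1 − δ)μ, so δ = 1 − 796/976.531 = 0.1848697…
Then the exponent is δ²μ/2 = (μ − 796)²/(2μ) = 16.687357.

16.687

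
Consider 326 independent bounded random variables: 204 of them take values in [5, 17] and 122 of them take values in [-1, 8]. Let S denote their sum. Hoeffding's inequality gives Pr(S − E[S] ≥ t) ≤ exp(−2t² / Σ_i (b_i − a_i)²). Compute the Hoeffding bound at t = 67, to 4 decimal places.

Σ(b_i − a_i)² = 204·12² + 122·9² = 39258.
Exponent = 2·67² / 39258 = 0.22869.
Bound = exp(−0.22869) = 0.79557.

0.7956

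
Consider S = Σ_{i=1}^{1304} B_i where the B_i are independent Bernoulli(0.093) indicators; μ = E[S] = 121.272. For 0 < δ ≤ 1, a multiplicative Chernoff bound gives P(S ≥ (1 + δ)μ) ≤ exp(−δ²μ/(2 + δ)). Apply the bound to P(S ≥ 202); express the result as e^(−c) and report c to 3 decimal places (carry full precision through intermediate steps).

20.160

Write 202 = (1 + δ)μ, so δ = 202/121.272 − 1 = 0.6656772…
Then the exponent is δ²μ/(2 + δ) = (202 − μ)² / (μ·(2 + δ)) = 20.159525.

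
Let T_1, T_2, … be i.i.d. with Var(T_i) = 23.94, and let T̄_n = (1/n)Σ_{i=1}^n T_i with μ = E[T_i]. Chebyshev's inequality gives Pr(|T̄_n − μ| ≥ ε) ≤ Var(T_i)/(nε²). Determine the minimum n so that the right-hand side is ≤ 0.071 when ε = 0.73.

633

Require 23.94/(n·0.73²) ≤ 0.071, i.e. n ≥ 23.94/(0.071·0.73²) = 632.732.
The smallest integer n is 633.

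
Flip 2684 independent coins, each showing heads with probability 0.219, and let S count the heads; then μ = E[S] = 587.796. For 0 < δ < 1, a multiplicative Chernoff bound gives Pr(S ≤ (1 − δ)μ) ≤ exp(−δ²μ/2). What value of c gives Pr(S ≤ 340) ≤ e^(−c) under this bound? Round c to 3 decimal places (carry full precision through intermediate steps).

52.231

Write 340 = (1 − δ)μ, so δ = 1 − 340/587.796 = 0.421568…
Then the exponent is δ²μ/2 = (μ − 340)²/(2μ) = 52.231435.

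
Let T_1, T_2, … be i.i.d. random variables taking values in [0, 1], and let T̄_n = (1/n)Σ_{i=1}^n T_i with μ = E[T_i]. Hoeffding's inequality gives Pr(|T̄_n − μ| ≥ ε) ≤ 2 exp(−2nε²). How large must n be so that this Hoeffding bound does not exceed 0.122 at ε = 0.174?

47

Require 2·exp(−2nε²) ≤ 0.122, i.e. 2nε² ≥ ln(2/0.122) = 2.796881.
So n ≥ 2.796881 / (2·0.174²) = 46.190.
The smallest integer n is 47.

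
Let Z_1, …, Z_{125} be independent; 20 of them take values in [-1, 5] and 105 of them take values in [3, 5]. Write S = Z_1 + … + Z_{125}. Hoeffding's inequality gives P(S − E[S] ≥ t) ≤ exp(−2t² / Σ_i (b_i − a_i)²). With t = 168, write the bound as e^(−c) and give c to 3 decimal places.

Σ(b_i − a_i)² = 20·6² + 105·2² = 1140.
c = 2t² / 1140 = 2·168² / 1140 = 49.5158.

49.516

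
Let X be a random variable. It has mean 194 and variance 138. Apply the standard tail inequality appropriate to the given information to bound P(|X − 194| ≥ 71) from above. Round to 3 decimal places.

0.027

Mean and variance are known, so Chebyshev's inequality applies.
Chebyshev: P(|X − μ| ≥ t) ≤ Var(X)/t².
Bound = 138 / 5041 = 0.0274.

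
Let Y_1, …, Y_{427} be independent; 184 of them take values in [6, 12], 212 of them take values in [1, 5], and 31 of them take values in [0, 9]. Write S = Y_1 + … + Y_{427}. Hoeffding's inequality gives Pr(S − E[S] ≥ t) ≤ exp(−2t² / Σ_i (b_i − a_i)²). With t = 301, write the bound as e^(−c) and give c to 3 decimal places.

14.465

Σ(b_i − a_i)² = 184·6² + 212·4² + 31·9² = 12527.
c = 2t² / 12527 = 2·301² / 12527 = 14.4649.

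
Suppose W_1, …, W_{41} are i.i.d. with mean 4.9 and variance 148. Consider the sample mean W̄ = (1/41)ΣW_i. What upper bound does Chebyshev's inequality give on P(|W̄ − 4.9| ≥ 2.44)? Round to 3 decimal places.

Var(W̄) = Var(W_i)/n = 148/41 = 3.6098.
Chebyshev: P(|W̄ − 4.9| ≥ 2.44) ≤ Var(W̄)/(2.44)² = 148/(41·2.44²) = 0.6063.

0.606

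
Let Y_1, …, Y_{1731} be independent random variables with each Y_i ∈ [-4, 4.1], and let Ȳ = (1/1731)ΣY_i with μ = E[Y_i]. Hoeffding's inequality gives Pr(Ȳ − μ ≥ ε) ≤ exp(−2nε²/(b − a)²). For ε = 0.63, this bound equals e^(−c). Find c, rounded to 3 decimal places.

c = 2nε²/(b − a)² = 2·1731·0.63² / 8.1² = 20.9430.

20.943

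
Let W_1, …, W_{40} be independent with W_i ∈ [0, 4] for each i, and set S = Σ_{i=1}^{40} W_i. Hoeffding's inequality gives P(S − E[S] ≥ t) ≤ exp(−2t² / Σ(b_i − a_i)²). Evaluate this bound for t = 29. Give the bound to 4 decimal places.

Σ(b_i − a_i)² = 40·(4)² = 640.
Exponent = 2·29²/640 = 2.6281.
Bound = exp(−2.6281) = 0.07221.

0.0722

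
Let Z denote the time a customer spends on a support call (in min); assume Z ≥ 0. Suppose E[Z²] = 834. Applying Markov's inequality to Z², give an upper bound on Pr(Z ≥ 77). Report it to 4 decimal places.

Since Z ≥ 0, the event {Z ≥ 77} is the same as {Z² ≥ 5929}.
Markov's inequality applied to Z² gives Pr(Z² ≥ 5929) ≤ E[Z²]/5929 = 834/5929 = 0.1407.

0.1407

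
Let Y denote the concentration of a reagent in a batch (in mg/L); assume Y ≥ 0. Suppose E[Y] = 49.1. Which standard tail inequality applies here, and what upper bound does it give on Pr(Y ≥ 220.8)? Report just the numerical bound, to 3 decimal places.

Only the mean of a non-negative variable is known, so Markov's inequality is the applicable tail bound.
Markov's inequality: for a non-negative random variable, Pr(Y ≥ a) ≤ E[Y]/a.
Here E[Y] = 49.1 and a = 220.8, so the bound is 49.1/220.8 = 0.2224.

0.222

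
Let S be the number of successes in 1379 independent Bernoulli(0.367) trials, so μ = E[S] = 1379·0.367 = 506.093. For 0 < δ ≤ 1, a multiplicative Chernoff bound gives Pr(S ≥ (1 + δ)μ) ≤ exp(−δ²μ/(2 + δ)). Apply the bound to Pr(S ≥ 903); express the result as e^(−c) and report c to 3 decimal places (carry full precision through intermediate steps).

Write 903 = (1 + δ)μ, so δ = 903/506.093 − 1 = 0.784257…
Then the exponent is δ²μ/(2 + δ) = (903 − μ)² / (μ·(2 + δ)) = 111.798985.

111.799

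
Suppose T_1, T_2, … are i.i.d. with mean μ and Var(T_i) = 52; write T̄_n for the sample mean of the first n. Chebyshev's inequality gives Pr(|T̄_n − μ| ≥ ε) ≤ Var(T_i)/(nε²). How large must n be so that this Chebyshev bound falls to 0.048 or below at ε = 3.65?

82

Require 52/(n·3.65²) ≤ 0.048, i.e. n ≥ 52/(0.048·3.65²) = 81.316.
The smallest integer n is 82.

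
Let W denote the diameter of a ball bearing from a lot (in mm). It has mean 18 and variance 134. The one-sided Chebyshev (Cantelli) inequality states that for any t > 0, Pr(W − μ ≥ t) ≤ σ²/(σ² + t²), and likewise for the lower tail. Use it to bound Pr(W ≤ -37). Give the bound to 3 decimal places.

Here σ² = 134 and t = 55, so σ² + t² = 3159.
Cantelli's bound: 134/3159 = 0.0424.

0.042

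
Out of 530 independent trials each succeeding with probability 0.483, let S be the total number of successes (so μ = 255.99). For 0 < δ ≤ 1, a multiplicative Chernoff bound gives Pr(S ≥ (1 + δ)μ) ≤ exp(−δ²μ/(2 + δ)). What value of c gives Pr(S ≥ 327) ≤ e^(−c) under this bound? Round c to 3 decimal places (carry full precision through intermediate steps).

8.649

Write 327 = (1 + δ)μ, so δ = 327/255.99 − 1 = 0.2773936…
Then the exponent is δ²μ/(2 + δ) = (327 − μ)² / (μ·(2 + δ)) = 8.649239.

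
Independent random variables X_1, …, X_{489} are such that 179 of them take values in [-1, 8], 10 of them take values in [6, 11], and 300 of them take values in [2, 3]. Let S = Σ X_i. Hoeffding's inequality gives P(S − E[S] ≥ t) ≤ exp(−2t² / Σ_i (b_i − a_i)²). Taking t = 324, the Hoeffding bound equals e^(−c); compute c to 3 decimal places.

13.951

Σ(b_i − a_i)² = 179·9² + 10·5² + 300·1² = 15049.
c = 2t² / 15049 = 2·324² / 15049 = 13.9512.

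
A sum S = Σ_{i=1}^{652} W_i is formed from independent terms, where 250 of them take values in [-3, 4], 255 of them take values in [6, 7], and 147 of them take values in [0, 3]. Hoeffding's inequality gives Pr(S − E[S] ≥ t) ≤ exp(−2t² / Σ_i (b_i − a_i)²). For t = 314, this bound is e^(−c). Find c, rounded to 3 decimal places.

Σ(b_i − a_i)² = 250·7² + 255·1² + 147·3² = 13828.
c = 2t² / 13828 = 2·314² / 13828 = 14.2603.

14.260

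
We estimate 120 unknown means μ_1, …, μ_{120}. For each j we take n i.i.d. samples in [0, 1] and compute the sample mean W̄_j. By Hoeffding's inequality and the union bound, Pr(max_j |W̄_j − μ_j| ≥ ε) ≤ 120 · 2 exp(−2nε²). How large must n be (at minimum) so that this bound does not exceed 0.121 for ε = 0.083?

Need 2·120·exp(−2nε²) ≤ 0.121, i.e. exp(−2nε²) ≤ 0.121/240.
So 2nε² ≥ ln(240/0.121) = 7.592604.
Hence n ≥ 7.592604/(2·0.083²) = 551.067.
The smallest integer n is 552.

552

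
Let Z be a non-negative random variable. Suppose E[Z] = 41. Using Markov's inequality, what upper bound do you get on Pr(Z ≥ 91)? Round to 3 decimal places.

Markov's inequality: for a non-negative random variable, Pr(Z ≥ a) ≤ E[Z]/a.
Here E[Z] = 41 and a = 91, so the bound is 41/91 = 0.4505.

0.451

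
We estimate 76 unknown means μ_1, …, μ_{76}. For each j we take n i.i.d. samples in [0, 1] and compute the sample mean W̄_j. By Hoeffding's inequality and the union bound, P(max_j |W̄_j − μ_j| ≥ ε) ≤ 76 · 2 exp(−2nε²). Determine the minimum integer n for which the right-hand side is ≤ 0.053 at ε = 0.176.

Need 2·76·exp(−2nε²) ≤ 0.053, i.e. exp(−2nε²) ≤ 0.053/152.
So 2nε² ≥ ln(152/0.053) = 7.961344.
Hence n ≥ 7.961344/(2·0.176²) = 128.508.
The smallest integer n is 129.

129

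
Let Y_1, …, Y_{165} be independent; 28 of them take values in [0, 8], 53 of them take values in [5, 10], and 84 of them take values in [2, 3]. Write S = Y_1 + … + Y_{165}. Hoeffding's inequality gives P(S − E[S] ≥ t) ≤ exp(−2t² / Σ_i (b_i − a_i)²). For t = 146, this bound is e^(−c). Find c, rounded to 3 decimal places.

13.318

Σ(b_i − a_i)² = 28·8² + 53·5² + 84·1² = 3201.
c = 2t² / 3201 = 2·146² / 3201 = 13.3183.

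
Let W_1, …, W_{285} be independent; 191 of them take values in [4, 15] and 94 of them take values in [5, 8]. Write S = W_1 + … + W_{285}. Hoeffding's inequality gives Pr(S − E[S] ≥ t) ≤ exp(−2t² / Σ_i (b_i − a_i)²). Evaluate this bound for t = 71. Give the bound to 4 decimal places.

0.6565

Σ(b_i − a_i)² = 191·11² + 94·3² = 23957.
Exponent = 2·71² / 23957 = 0.42084.
Bound = exp(−0.42084) = 0.65650.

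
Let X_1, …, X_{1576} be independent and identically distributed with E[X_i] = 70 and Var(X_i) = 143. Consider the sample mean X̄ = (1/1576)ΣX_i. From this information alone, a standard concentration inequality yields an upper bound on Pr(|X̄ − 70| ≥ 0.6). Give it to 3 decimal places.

0.252

With mean and variance of each term known, Chebyshev's inequality bounds the deviation of the sum (or sample mean).
Var(X̄) = Var(X_i)/n = 143/1576 = 0.090736.
Chebyshev: Pr(|X̄ − 70| ≥ 0.6) ≤ Var(X̄)/(0.6)² = 143/(1576·0.6²) = 0.2520.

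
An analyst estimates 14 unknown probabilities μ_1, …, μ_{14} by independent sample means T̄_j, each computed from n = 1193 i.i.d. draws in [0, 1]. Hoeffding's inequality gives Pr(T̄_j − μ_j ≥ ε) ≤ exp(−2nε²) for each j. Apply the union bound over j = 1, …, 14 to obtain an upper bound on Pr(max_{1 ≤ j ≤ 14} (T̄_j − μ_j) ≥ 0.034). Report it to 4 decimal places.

0.8877

Per-experiment Hoeffding bound: exp(−2·1193·0.034²) = exp(−2.75822) = 0.063405.
Union bound over 14 events: 14·0.063405 = 0.88767.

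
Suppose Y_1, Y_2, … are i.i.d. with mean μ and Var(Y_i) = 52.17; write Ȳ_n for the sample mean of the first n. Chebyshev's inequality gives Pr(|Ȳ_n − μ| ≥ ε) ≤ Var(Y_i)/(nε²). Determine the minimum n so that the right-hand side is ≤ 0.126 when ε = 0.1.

41405

Require 52.17/(n·0.1²) ≤ 0.126, i.e. n ≥ 52.17/(0.126·0.1²) = 41404.762.
The smallest integer n is 41405.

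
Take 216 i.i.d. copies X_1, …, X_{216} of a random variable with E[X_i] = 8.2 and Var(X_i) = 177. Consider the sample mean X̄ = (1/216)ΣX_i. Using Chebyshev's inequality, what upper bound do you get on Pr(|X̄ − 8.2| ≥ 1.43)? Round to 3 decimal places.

0.401

Var(X̄) = Var(X_i)/n = 177/216 = 0.81944.
Chebyshev: Pr(|X̄ − 8.2| ≥ 1.43) ≤ Var(X̄)/(1.43)² = 177/(216·1.43²) = 0.4007.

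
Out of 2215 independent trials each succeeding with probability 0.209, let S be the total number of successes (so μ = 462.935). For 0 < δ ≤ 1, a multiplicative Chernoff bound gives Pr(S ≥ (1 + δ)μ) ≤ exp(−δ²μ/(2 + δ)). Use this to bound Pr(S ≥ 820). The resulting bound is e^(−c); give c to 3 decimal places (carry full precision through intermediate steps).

99.378

Write 820 = (1 + δ)μ, so δ = 820/462.935 − 1 = 0.771307…
Then the exponent is δ²μ/(2 + δ) = (820 − μ)² / (μ·(2 + δ)) = 99.377922.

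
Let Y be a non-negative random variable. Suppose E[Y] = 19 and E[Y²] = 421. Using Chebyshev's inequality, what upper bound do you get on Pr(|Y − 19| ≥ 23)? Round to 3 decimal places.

Var(Y) = E[Y²] − (E[Y])² = 421 − 361 = 60.
Chebyshev's inequality: Pr(|Y − μ| ≥ t) ≤ Var(Y)/t² = 60/529 = 0.1134.

0.113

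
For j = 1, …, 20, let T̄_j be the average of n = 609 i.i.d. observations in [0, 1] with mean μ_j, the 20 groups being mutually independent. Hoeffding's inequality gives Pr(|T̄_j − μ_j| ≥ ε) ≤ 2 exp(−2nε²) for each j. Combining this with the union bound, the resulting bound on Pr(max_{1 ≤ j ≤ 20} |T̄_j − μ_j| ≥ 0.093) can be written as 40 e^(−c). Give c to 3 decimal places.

10.534

Union bound over the 20 events: Pr(max_{1 ≤ j ≤ 20} |T̄_j − μ_j| ≥ 0.093) ≤ 20·2·exp(−2nε²) = 40 exp(−2·609·0.093²).
So c = 2·609·0.093² = 10.5345.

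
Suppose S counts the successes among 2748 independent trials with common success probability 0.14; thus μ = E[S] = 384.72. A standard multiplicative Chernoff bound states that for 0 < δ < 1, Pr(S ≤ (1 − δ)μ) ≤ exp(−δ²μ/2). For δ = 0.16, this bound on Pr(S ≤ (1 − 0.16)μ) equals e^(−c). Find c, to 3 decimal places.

c = δ²μ/2 = 0.16²·384.72/2 = 4.9244.

4.924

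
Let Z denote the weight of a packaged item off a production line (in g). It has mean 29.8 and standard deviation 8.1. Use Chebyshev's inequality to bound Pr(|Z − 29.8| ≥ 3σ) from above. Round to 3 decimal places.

0.111

Chebyshev: Pr(|Z − μ| ≥ t) ≤ Var(Z)/t².
Var(Z) = σ² = 8.1² = 65.61.
t = 3·8.1 = 24.3.
Bound = 65.61 / 590.49 = 0.1111.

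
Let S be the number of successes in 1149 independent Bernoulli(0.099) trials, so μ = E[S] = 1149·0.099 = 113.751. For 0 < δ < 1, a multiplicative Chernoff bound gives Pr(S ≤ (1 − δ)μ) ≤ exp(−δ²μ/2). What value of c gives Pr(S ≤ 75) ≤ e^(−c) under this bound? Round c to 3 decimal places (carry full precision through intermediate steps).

6.601

Write 75 = (1 − δ)μ, so δ = 1 − 75/113.751 = 0.3406651…
Then the exponent is δ²μ/2 = (μ − 75)²/(2μ) = 6.600557.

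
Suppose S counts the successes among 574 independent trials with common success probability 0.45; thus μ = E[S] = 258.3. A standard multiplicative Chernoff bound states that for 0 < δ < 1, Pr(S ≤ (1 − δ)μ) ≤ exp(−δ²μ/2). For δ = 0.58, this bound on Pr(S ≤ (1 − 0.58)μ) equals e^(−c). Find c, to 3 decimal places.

43.446

c = δ²μ/2 = 0.58²·258.3/2 = 43.4461.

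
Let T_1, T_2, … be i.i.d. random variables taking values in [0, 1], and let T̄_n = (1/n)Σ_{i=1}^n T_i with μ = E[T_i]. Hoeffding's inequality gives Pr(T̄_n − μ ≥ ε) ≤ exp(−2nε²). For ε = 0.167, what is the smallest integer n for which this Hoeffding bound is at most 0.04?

58

Require exp(−2nε²) ≤ 0.04, i.e. 2nε² ≥ ln(1/0.04) = 3.218876.
So n ≥ 3.218876 / (2·0.167²) = 57.709.
The smallest integer n is 58.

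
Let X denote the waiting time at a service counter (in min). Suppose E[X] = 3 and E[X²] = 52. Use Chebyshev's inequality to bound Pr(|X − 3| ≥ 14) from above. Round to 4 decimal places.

0.2194

Var(X) = E[X²] − (E[X])² = 52 − 9 = 43.
Chebyshev's inequality: Pr(|X − μ| ≥ t) ≤ Var(X)/t² = 43/196 = 0.2194.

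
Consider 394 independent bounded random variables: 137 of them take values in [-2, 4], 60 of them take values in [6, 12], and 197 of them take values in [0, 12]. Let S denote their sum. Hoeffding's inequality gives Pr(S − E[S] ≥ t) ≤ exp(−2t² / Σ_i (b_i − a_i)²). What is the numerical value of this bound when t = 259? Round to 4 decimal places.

0.0227

Σ(b_i − a_i)² = 137·6² + 60·6² + 197·12² = 35460.
Exponent = 2·259² / 35460 = 3.78347.
Bound = exp(−3.78347) = 0.02274.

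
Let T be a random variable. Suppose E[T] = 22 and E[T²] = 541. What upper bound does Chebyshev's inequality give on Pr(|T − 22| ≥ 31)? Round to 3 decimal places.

Var(T) = E[T²] − (E[T])² = 541 − 484 = 57.
Chebyshev's inequality: Pr(|T − μ| ≥ t) ≤ Var(T)/t² = 57/961 = 0.0593.

0.059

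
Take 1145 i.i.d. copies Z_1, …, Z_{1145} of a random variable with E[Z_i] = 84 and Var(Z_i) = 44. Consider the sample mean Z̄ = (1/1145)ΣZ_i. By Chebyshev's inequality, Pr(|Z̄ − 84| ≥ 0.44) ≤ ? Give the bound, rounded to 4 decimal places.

Var(Z̄) = Var(Z_i)/n = 44/1145 = 0.038428.
Chebyshev: Pr(|Z̄ − 84| ≥ 0.44) ≤ Var(Z̄)/(0.44)² = 44/(1145·0.44²) = 0.1985.

0.1985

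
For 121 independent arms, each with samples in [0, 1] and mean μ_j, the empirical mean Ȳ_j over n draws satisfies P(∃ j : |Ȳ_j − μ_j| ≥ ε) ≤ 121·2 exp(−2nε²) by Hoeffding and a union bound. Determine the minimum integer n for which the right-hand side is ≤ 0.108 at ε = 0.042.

2187

Need 2·121·exp(−2nε²) ≤ 0.108, i.e. exp(−2nε²) ≤ 0.108/242.
So 2nε² ≥ ln(242/0.108) = 7.714562.
Hence n ≥ 7.714562/(2·0.042²) = 2186.667.
The smallest integer n is 2187.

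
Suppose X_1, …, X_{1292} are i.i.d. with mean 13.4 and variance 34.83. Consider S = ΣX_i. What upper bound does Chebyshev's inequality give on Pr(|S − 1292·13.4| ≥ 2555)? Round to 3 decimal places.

Var(S) = n·Var(X_i) = 1292·34.83 = 45000.36.
Chebyshev: Pr(|S − 1292·13.4| ≥ 2555) ≤ Var(S)/2555² = 45000.36/6528025 = 0.0069.

0.007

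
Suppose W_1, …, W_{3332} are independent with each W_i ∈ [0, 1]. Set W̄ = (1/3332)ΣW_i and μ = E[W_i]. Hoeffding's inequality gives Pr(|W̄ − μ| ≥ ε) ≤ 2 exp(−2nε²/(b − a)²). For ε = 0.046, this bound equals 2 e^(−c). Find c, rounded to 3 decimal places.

c = 2nε²/(b − a)² = 2·3332·0.046² / 1² = 14.1010.

14.101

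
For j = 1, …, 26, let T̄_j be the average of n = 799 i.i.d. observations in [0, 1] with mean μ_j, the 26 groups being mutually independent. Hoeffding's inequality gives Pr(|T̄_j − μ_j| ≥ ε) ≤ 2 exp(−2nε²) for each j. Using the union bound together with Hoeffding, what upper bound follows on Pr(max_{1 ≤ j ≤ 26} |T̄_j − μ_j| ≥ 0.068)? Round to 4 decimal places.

0.0321

Per-experiment Hoeffding bound: 2·exp(−2·799·0.068²) = 2·exp(−7.38915) = 0.0012358.
Union bound over 26 events: 26·0.0012358 = 0.03213.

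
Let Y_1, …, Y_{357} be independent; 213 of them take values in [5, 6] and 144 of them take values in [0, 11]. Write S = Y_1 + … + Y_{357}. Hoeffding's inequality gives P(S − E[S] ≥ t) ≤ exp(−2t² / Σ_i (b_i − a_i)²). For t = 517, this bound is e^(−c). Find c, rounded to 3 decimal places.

Σ(b_i − a_i)² = 213·1² + 144·11² = 17637.
c = 2t² / 17637 = 2·517² / 17637 = 30.3100.

30.310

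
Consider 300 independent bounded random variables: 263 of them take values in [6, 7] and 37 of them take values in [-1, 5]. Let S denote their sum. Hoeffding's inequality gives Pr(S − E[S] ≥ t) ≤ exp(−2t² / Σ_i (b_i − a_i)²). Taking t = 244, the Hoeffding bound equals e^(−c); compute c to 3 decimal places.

74.653

Σ(b_i − a_i)² = 263·1² + 37·6² = 1595.
c = 2t² / 1595 = 2·244² / 1595 = 74.6533.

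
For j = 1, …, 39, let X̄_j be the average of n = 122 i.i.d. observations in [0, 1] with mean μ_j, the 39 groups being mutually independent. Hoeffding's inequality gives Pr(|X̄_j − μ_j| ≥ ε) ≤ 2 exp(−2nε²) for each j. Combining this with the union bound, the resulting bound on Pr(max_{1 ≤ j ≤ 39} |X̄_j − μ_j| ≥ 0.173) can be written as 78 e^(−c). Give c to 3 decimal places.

7.303

Union bound over the 39 events: Pr(max_{1 ≤ j ≤ 39} |X̄_j − μ_j| ≥ 0.173) ≤ 39·2·exp(−2nε²) = 78 exp(−2·122·0.173²).
So c = 2·122·0.173² = 7.3027.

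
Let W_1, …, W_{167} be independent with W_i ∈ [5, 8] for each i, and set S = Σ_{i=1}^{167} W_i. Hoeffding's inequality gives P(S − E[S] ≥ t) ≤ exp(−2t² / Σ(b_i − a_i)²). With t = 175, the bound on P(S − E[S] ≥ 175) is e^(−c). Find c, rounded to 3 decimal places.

40.752

Σ(b_i − a_i)² = 167·(3)² = 1503.
c = 2t²/1503 = 2·175²/1503 = 40.7518.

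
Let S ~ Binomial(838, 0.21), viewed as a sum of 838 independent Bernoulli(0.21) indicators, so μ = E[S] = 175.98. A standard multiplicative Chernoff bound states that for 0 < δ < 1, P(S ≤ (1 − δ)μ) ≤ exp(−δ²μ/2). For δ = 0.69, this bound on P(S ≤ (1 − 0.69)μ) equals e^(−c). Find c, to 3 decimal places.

c = δ²μ/2 = 0.69²·175.98/2 = 41.8920.

41.892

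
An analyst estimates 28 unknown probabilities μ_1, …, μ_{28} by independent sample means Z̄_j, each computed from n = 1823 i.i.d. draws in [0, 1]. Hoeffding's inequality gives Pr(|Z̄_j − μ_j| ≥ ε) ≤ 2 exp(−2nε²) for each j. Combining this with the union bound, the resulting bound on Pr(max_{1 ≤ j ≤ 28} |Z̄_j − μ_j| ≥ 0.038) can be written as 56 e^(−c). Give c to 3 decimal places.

Union bound over the 28 events: Pr(max_{1 ≤ j ≤ 28} |Z̄_j − μ_j| ≥ 0.038) ≤ 28·2·exp(−2nε²) = 56 exp(−2·1823·0.038²).
So c = 2·1823·0.038² = 5.2648.

5.265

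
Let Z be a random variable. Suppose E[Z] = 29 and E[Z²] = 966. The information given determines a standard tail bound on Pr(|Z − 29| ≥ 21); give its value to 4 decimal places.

0.2834

The first two moments determine the variance, so Chebyshev's inequality is the sharpest standard bound available.
Var(Z) = E[Z²] − (E[Z])² = 966 − 841 = 125.
Chebyshev's inequality: Pr(|Z − μ| ≥ t) ≤ Var(Z)/t² = 125/441 = 0.2834.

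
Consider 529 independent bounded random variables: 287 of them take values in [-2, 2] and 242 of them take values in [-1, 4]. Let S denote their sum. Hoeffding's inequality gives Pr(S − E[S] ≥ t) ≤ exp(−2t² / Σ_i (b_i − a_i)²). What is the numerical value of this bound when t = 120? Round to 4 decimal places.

0.0668

Σ(b_i − a_i)² = 287·4² + 242·5² = 10642.
Exponent = 2·120² / 10642 = 2.70626.
Bound = exp(−2.70626) = 0.06679.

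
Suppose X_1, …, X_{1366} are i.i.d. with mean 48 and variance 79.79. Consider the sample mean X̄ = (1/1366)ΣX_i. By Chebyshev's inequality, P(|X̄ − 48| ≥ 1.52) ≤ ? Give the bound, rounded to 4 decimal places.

0.0253

Var(X̄) = Var(X_i)/n = 79.79/1366 = 0.058411.
Chebyshev: P(|X̄ − 48| ≥ 1.52) ≤ Var(X̄)/(1.52)² = 79.79/(1366·1.52²) = 0.0253.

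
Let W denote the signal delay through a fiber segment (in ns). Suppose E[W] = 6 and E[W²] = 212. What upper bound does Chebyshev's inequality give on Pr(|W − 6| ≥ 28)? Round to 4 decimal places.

Var(W) = E[W²] − (E[W])² = 212 − 36 = 176.
Chebyshev's inequality: Pr(|W − μ| ≥ t) ≤ Var(W)/t² = 176/784 = 0.2245.

0.2245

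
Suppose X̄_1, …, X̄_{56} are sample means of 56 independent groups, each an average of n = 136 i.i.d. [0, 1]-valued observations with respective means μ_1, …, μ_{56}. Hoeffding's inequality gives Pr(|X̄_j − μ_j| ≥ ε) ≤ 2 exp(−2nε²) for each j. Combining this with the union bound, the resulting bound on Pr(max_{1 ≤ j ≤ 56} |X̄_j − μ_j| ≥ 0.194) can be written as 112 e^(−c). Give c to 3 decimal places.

10.237

Union bound over the 56 events: Pr(max_{1 ≤ j ≤ 56} |X̄_j − μ_j| ≥ 0.194) ≤ 56·2·exp(−2nε²) = 112 exp(−2·136·0.194²).
So c = 2·136·0.194² = 10.2370.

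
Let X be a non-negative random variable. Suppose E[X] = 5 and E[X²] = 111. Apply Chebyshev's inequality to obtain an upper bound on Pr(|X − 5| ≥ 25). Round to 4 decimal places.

Var(X) = E[X²] − (E[X])² = 111 − 25 = 86.
Chebyshev's inequality: Pr(|X − μ| ≥ t) ≤ Var(X)/t² = 86/625 = 0.1376.

0.1376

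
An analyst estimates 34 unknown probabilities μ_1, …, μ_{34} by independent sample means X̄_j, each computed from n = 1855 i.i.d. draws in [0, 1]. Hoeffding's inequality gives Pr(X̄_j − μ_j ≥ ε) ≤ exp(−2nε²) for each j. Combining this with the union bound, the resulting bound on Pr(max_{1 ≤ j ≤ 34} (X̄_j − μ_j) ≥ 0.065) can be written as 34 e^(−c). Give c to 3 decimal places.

Union bound over the 34 events: Pr(max_{1 ≤ j ≤ 34} (X̄_j − μ_j) ≥ 0.065) ≤ 34·exp(−2nε²) = 34 exp(−2·1855·0.065²).
So c = 2·1855·0.065² = 15.6747.

15.675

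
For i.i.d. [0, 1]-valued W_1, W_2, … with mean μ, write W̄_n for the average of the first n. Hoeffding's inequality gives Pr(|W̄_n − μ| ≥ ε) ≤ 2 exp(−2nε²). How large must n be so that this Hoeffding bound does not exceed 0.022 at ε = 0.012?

15660

Require 2·exp(−2nε²) ≤ 0.022, i.e. 2nε² ≥ ln(2/0.022) = 4.509860.
So n ≥ 4.509860 / (2·0.012²) = 15659.236.
The smallest integer n is 15660.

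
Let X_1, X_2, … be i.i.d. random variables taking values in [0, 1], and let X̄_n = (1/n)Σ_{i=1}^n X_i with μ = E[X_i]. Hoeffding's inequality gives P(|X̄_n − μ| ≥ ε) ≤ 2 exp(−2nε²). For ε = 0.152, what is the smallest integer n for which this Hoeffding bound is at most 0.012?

Require 2·exp(−2nε²) ≤ 0.012, i.e. 2nε² ≥ ln(2/0.012) = 5.115996.
So n ≥ 5.115996 / (2·0.152²) = 110.717.
The smallest integer n is 111.

111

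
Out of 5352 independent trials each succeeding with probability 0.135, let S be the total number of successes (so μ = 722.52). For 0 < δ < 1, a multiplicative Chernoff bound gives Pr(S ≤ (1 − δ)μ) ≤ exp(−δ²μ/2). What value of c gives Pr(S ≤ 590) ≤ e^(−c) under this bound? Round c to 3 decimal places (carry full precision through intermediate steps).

12.153

Write 590 = (1 − δ)μ, so δ = 1 − 590/722.52 = 0.1834136…
Then the exponent is δ²μ/2 = (μ − 590)²/(2μ) = 12.152986.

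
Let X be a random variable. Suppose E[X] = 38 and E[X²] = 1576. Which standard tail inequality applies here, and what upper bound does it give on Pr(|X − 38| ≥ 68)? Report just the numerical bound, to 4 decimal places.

The first two moments determine the variance, so Chebyshev's inequality is the sharpest standard bound available.
Var(X) = E[X²] − (E[X])² = 1576 − 1444 = 132.
Chebyshev's inequality: Pr(|X − μ| ≥ t) ≤ Var(X)/t² = 132/4624 = 0.0285.

0.0285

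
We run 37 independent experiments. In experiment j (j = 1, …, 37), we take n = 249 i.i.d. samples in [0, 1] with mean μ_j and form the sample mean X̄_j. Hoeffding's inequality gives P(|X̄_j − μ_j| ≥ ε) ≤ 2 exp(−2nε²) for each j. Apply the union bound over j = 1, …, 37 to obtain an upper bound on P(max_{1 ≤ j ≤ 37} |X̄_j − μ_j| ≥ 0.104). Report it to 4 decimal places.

0.3388

Per-experiment Hoeffding bound: 2·exp(−2·249·0.104²) = 2·exp(−5.38637) = 0.0091571.
Union bound over 37 events: 37·0.0091571 = 0.33881.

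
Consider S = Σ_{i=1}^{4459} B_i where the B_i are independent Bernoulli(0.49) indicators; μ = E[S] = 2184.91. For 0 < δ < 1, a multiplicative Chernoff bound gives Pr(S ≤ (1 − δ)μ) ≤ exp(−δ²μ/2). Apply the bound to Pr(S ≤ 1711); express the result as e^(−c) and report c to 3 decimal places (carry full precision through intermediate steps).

Write 1711 = (1 − δ)μ, so δ = 1 − 1711/2184.91 = 0.2169014…
Then the exponent is δ²μ/2 = (μ − 1711)²/(2μ) = 51.395867.

51.396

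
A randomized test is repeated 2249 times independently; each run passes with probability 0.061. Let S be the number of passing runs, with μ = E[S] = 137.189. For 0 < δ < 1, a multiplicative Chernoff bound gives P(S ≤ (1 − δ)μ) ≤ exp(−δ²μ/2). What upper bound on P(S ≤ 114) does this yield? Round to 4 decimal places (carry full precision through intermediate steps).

0.1409

Write 114 = (1 − δ)μ, so δ = 1 − 114/137.189 = 0.1690296…
Then the exponent is δ²μ/2 = (μ − 114)²/(2μ) = 1.959814.
Bound = exp(−1.959814) = 0.14088.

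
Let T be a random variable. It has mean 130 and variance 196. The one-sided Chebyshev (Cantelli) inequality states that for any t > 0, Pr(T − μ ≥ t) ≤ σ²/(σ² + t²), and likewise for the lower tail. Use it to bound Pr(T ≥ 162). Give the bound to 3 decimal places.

0.161

Here σ² = 196 and t = 32, so σ² + t² = 1220.
Cantelli's bound: 196/1220 = 0.1607.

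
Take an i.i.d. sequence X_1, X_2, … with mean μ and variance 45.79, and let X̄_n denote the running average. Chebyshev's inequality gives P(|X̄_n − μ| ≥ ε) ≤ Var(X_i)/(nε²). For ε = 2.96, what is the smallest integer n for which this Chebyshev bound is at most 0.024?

Require 45.79/(n·2.96²) ≤ 0.024, i.e. n ≥ 45.79/(0.024·2.96²) = 217.759.
The smallest integer n is 218.

218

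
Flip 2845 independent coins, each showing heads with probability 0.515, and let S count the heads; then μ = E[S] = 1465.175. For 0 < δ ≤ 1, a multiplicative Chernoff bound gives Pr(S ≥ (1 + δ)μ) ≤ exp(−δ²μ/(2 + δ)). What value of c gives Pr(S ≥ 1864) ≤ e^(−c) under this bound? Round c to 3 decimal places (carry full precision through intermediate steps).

47.778

Write 1864 = (1 + δ)μ, so δ = 1864/1465.175 − 1 = 0.272203…
Then the exponent is δ²μ/(2 + δ) = (1864 − μ)² / (μ·(2 + δ)) = 47.778017.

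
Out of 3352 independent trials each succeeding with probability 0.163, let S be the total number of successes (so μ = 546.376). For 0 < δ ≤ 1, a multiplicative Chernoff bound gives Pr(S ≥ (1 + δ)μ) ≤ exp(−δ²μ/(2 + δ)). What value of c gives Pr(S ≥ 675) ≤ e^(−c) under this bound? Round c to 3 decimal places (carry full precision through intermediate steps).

13.545

Write 675 = (1 + δ)μ, so δ = 675/546.376 − 1 = 0.235413…
Then the exponent is δ²μ/(2 + δ) = (675 − μ)² / (μ·(2 + δ)) = 13.545488.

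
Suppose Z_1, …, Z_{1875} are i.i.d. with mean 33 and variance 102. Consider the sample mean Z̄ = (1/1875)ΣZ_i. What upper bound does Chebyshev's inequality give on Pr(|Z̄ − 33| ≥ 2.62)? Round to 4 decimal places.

0.0079

Var(Z̄) = Var(Z_i)/n = 102/1875 = 0.0544.
Chebyshev: Pr(|Z̄ − 33| ≥ 2.62) ≤ Var(Z̄)/(2.62)² = 102/(1875·2.62²) = 0.0079.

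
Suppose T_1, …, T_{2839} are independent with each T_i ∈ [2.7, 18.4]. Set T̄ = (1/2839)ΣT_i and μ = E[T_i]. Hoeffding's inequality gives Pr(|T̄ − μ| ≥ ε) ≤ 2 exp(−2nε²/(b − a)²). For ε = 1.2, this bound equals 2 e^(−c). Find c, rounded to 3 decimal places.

c = 2nε²/(b − a)² = 2·2839·1.2² / 15.7² = 33.1710.

33.171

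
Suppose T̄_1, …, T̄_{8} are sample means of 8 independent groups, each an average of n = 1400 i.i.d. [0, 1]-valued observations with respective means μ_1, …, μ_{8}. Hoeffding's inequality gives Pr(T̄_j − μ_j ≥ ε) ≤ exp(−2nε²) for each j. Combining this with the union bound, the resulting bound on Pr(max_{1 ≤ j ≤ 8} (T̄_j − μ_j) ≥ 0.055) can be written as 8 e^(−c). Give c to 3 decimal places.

8.470

Union bound over the 8 events: Pr(max_{1 ≤ j ≤ 8} (T̄_j − μ_j) ≥ 0.055) ≤ 8·exp(−2nε²) = 8 exp(−2·1400·0.055²).
So c = 2·1400·0.055² = 8.4700.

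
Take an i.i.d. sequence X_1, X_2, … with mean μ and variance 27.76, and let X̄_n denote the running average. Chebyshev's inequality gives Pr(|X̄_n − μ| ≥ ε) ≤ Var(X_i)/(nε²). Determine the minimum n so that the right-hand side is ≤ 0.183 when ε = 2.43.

Require 27.76/(n·2.43²) ≤ 0.183, i.e. n ≥ 27.76/(0.183·2.43²) = 25.690.
The smallest integer n is 26.

26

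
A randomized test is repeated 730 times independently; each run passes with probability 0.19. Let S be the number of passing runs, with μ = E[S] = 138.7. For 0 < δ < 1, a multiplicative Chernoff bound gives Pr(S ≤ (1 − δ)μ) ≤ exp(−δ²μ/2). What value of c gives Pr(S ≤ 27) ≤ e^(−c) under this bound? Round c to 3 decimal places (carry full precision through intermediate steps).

44.978

Write 27 = (1 − δ)μ, so δ = 1 − 27/138.7 = 0.8053353…
Then the exponent is δ²μ/2 = (μ − 27)²/(2μ) = 44.977974.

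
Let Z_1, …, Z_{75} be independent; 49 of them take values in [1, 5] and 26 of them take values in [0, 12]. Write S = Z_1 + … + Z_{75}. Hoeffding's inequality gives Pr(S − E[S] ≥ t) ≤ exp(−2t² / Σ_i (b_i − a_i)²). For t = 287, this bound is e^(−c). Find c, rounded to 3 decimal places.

36.382

Σ(b_i − a_i)² = 49·4² + 26·12² = 4528.
c = 2t² / 4528 = 2·287² / 4528 = 36.3821.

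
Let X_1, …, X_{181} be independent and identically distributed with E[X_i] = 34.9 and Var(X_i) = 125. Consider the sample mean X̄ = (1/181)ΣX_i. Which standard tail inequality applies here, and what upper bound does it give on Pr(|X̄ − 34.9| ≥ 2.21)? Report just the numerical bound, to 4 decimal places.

0.1414

With mean and variance of each term known, Chebyshev's inequality bounds the deviation of the sum (or sample mean).
Var(X̄) = Var(X_i)/n = 125/181 = 0.69061.
Chebyshev: Pr(|X̄ − 34.9| ≥ 2.21) ≤ Var(X̄)/(2.21)² = 125/(181·2.21²) = 0.1414.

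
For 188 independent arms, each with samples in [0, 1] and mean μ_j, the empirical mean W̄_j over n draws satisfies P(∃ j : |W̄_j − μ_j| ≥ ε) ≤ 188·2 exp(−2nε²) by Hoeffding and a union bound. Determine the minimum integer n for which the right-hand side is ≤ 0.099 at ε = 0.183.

Need 2·188·exp(−2nε²) ≤ 0.099, i.e. exp(−2nε²) ≤ 0.099/376.
So 2nε² ≥ ln(376/0.099) = 8.242225.
Hence n ≥ 8.242225/(2·0.183²) = 123.059.
The smallest integer n is 124.

124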